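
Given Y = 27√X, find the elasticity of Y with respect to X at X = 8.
Elasticity = 1/2

Elasticity = (dY/dX) · (X/Y)

dY/dX = 27/(2·√X)
At X = 8: dY/dX = 27·√2/8, Y = 54·√2

Elasticity = (27·√2/8) · (8 / (54·√2)) = 1/2

Interpretation: for a small percentage change in X, the percentage change in Y is approximately 0.50 times as large.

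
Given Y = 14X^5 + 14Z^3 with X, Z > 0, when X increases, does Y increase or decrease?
Y increases

Taking the partial derivative:
∂Y/∂X = 70X^4

∂Y/∂X = 70X^4 > 0 (assuming positive values)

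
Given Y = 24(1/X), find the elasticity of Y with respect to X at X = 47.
Elasticity = -1

Elasticity = (dY/dX) · (X/Y)

dY/dX = -24/X²
At X = 47: dY/dX = -24/2209, Y = 24/47

Elasticity = (-24/2209) · (47 / (24/47)) = -1

Interpretation: for a small percentage change in X, the percentage change in Y is approximately -1.00 times as large.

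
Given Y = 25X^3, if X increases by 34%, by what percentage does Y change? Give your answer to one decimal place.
140.6%

For Y = 25X^3:
If X → X(1 + 0.34)
Then Y → Y · (1 + 0.34)^3
     ≈ Y · 2.4061

Percentage change = ((1 + 0.34)^3 − 1) × 100% ≈ 140.6%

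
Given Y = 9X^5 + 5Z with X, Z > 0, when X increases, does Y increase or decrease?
Y increases

Taking the partial derivative:
∂Y/∂X = 45X^4

∂Y/∂X = 45X^4 > 0 (assuming positive values)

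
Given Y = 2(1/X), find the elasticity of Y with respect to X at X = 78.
Elasticity = -1

Elasticity = (dY/dX) · (X/Y)

dY/dX = -2/X²
At X = 78: dY/dX = -1/3042, Y = 1/39

Elasticity = (-1/3042) · (78 / (1/39)) = -1

Interpretation: for a small percentage change in X, the percentage change in Y is approximately -1.00 times as large.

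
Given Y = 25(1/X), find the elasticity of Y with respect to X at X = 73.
Elasticity = -1

Elasticity = (dY/dX) · (X/Y)

dY/dX = -25/X²
At X = 73: dY/dX = -25/5329, Y = 25/73

Elasticity = (-25/5329) · (73 / (25/73)) = -1

Interpretation: for a small percentage change in X, the percentage change in Y is approximately -1.00 times as large.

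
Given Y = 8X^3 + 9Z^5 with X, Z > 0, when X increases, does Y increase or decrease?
Y increases

Taking the partial derivative:
∂Y/∂X = 24X^2

∂Y/∂X = 24X^2 > 0 (assuming positive values)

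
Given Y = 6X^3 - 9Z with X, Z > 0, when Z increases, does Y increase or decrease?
Y decreases

Taking the partial derivative:
∂Y/∂Z = -9

∂Y/∂Z = -9 < 0 (assuming positive values)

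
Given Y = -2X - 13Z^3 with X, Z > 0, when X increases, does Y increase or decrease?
Y decreases

Taking the partial derivative:
∂Y/∂X = -2

∂Y/∂X = -2 < 0 (assuming positive values)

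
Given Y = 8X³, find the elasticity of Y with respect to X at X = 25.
Elasticity = 3

Elasticity = (dY/dX) · (X/Y)

dY/dX = 24·X²
At X = 25: dY/dX = 15000, Y = 125000

Elasticity = 15000 · (25 / 125000) = 3

Interpretation: for a small percentage change in X, the percentage change in Y is approximately 3.00 times as large.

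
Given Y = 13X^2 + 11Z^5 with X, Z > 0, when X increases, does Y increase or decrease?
Y increases

Taking the partial derivative:
∂Y/∂X = 26X

∂Y/∂X = 26X > 0 (assuming positive values)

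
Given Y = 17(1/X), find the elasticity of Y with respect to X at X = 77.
Elasticity = -1

Elasticity = (dY/dX) · (X/Y)

dY/dX = -17/X²
At X = 77: dY/dX = -17/5929, Y = 17/77

Elasticity = (-17/5929) · (77 / (17/77)) = -1

Interpretation: for a small percentage change in X, the percentage change in Y is approximately -1.00 times as large.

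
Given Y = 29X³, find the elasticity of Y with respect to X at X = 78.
Elasticity = 3

Elasticity = (dY/dX) · (X/Y)

dY/dX = 87·X²
At X = 78: dY/dX = 529308, Y = 13762008

Elasticity = 529308 · (78 / 13762008) = 3

Interpretation: for a small percentage change in X, the percentage change in Y is approximately 3.00 times as large.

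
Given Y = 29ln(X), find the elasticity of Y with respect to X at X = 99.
Elasticity = 1/ln(99) ≈ 0.2176

Elasticity = (dY/dX) · (X/Y)

dY/dX = 29/X
At X = 99: dY/dX = 29/99, Y = 29·ln(99)

Elasticity = (29/99) · (99 / (29·ln(99))) = 1/ln(99) ≈ 0.2176

Interpretation: for a small percentage change in X, the percentage change in Y is approximately 0.22 times as large.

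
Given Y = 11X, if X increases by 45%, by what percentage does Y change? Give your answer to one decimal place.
45.0%

For Y = 11X:
If X → X(1 + 0.45)
Then Y → Y · (1 + 0.45)^1
     = Y · 1.4500

Percentage change = ((1 + 0.45)^1 − 1) × 100% = 45.0%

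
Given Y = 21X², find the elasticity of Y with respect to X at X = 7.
Elasticity = 2

Elasticity = (dY/dX) · (X/Y)

dY/dX = 42·X
At X = 7: dY/dX = 294, Y = 1029

Elasticity = 294 · (7 / 1029) = 2

Interpretation: for a small percentage change in X, the percentage change in Y is approximately 2.00 times as large.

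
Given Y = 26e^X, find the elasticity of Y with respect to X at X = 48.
Elasticity = 48

Elasticity = (dY/dX) · (X/Y)

dY/dX = 26·e^X
At X = 48: dY/dX = 26·e^48, Y = 26·e^48

Elasticity = (26·e^48) · (48 / (26·e^48)) = 48

Interpretation: for a small percentage change in X, the percentage change in Y is approximately 48.00 times as large.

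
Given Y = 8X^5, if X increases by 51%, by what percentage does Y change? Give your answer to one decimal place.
685.0%

For Y = 8X^5:
If X → X(1 + 0.51)
Then Y → Y · (1 + 0.51)^5
     ≈ Y · 7.8503

Percentage change = ((1 + 0.51)^5 − 1) × 100% ≈ 685.0%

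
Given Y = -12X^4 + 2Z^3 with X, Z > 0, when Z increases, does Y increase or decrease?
Y increases

Taking the partial derivative:
∂Y/∂Z = 6Z^2

∂Y/∂Z = 6Z^2 > 0 (assuming positive values)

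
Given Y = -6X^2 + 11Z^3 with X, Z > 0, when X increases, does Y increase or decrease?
Y decreases

Taking the partial derivative:
∂Y/∂X = -12X

∂Y/∂X = -12X < 0 (assuming positive values)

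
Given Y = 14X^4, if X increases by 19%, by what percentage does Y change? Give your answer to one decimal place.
100.5%

For Y = 14X^4:
If X → X(1 + 0.19)
Then Y → Y · (1 + 0.19)^4
     ≈ Y · 2.0053

Percentage change = ((1 + 0.19)^4 − 1) × 100% ≈ 100.5%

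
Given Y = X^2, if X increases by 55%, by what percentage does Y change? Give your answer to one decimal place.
140.3%

For Y = X^2:
If X → X(1 + 0.55)
Then Y → Y · (1 + 0.55)^2
     = Y · 2.4025

Percentage change = ((1 + 0.55)^2 − 1) × 100% ≈ 140.3%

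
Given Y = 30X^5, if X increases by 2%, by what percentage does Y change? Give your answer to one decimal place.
10.4%

For Y = 30X^5:
If X → X(1 + 0.02)
Then Y → Y · (1 + 0.02)^5
     ≈ Y · 1.1041

Percentage change = ((1 + 0.02)^5 − 1) × 100% ≈ 10.4%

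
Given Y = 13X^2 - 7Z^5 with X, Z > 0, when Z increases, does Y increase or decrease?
Y decreases

Taking the partial derivative:
∂Y/∂Z = -35Z^4

∂Y/∂Z = -35Z^4 < 0 (assuming positive values)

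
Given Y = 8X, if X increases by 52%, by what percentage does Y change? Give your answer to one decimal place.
52.0%

For Y = 8X:
If X → X(1 + 0.52)
Then Y → Y · (1 + 0.52)^1
     = Y · 1.5200

Percentage change = ((1 + 0.52)^1 − 1) × 100% = 52.0%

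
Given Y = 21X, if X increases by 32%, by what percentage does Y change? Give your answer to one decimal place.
32.0%

For Y = 21X:
If X → X(1 + 0.32)
Then Y → Y · (1 + 0.32)^1
     = Y · 1.3200

Percentage change = ((1 + 0.32)^1 − 1) × 100% = 32.0%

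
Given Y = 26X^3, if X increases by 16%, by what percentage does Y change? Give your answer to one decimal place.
56.1%

For Y = 26X^3:
If X → X(1 + 0.16)
Then Y → Y · (1 + 0.16)^3
     ≈ Y · 1.5609

Percentage change = ((1 + 0.16)^3 − 1) × 100% ≈ 56.1%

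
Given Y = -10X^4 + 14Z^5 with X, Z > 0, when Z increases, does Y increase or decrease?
Y increases

Taking the partial derivative:
∂Y/∂Z = 70Z^4

∂Y/∂Z = 70Z^4 > 0 (assuming positive values)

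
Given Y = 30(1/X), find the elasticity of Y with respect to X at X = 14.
Elasticity = -1

Elasticity = (dY/dX) · (X/Y)

dY/dX = -30/X²
At X = 14: dY/dX = -15/98, Y = 15/7

Elasticity = (-15/98) · (14 / (15/7)) = -1

Interpretation: for a small percentage change in X, the percentage change in Y is approximately -1.00 times as large.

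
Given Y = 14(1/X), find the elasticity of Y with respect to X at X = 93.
Elasticity = -1

Elasticity = (dY/dX) · (X/Y)

dY/dX = -14/X²
At X = 93: dY/dX = -14/8649, Y = 14/93

Elasticity = (-14/8649) · (93 / (14/93)) = -1

Interpretation: for a small percentage change in X, the percentage change in Y is approximately -1.00 times as large.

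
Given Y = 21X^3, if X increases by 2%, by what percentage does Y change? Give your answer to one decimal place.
6.1%

For Y = 21X^3:
If X → X(1 + 0.02)
Then Y → Y · (1 + 0.02)^3
     ≈ Y · 1.0612

Percentage change = ((1 + 0.02)^3 − 1) × 100% ≈ 6.1%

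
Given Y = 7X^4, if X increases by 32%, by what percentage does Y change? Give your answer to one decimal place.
203.6%

For Y = 7X^4:
If X → X(1 + 0.32)
Then Y → Y · (1 + 0.32)^4
     ≈ Y · 3.0360

Percentage change = ((1 + 0.32)^4 − 1) × 100% ≈ 203.6%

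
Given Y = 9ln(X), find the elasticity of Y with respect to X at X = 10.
Elasticity = 1/ln(10) ≈ 0.4343

Elasticity = (dY/dX) · (X/Y)

dY/dX = 9/X
At X = 10: dY/dX = 9/10, Y = 9·ln(10)

Elasticity = (9/10) · (10 / (9·ln(10))) = 1/ln(10) ≈ 0.4343

Interpretation: for a small percentage change in X, the percentage change in Y is approximately 0.43 times as large.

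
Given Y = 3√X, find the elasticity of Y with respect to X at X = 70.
Elasticity = 1/2

Elasticity = (dY/dX) · (X/Y)

dY/dX = 3/(2·√X)
At X = 70: dY/dX = 3·√70/140, Y = 3·√70

Elasticity = (3·√70/140) · (70 / (3·√70)) = 1/2

Interpretation: for a small percentage change in X, the percentage change in Y is approximately 0.50 times as large.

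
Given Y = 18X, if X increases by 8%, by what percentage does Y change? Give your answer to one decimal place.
8.0%

For Y = 18X:
If X → X(1 + 0.08)
Then Y → Y · (1 + 0.08)^1
     = Y · 1.0800

Percentage change = ((1 + 0.08)^1 − 1) × 100% = 8.0%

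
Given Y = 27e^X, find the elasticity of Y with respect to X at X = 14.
Elasticity = 14

Elasticity = (dY/dX) · (X/Y)

dY/dX = 27·e^X
At X = 14: dY/dX = 27·e^14, Y = 27·e^14

Elasticity = (27·e^14) · (14 / (27·e^14)) = 14

Interpretation: for a small percentage change in X, the percentage change in Y is approximately 14.00 times as large.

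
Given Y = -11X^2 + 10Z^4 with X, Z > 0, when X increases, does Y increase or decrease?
Y decreases

Taking the partial derivative:
∂Y/∂X = -22X

∂Y/∂X = -22X < 0 (assuming positive values)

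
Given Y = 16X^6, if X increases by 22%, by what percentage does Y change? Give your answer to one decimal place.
229.7%

For Y = 16X^6:
If X → X(1 + 0.22)
Then Y → Y · (1 + 0.22)^6
     ≈ Y · 3.2973

Percentage change = ((1 + 0.22)^6 − 1) × 100% ≈ 229.7%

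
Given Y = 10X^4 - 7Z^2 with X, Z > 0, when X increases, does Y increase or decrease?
Y increases

Taking the partial derivative:
∂Y/∂X = 40X^3

∂Y/∂X = 40X^3 > 0 (assuming positive values)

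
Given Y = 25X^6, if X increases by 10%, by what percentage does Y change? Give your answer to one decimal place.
77.2%

For Y = 25X^6:
If X → X(1 + 0.1)
Then Y → Y · (1 + 0.1)^6
     ≈ Y · 1.7716

Percentage change = ((1 + 0.1)^6 − 1) × 100% ≈ 77.2%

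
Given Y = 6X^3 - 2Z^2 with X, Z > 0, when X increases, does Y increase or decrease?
Y increases

Taking the partial derivative:
∂Y/∂X = 18X^2

∂Y/∂X = 18X^2 > 0 (assuming positive values)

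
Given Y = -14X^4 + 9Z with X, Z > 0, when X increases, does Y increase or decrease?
Y decreases

Taking the partial derivative:
∂Y/∂X = -56X^3

∂Y/∂X = -56X^3 < 0 (assuming positive values)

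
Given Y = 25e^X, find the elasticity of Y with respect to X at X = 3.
Elasticity = 3

Elasticity = (dY/dX) · (X/Y)

dY/dX = 25·e^X
At X = 3: dY/dX = 25·e^3, Y = 25·e^3

Elasticity = (25·e^3) · (3 / (25·e^3)) = 3

Interpretation: for a small percentage change in X, the percentage change in Y is approximately 3.00 times as large.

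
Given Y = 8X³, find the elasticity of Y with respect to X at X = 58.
Elasticity = 3

Elasticity = (dY/dX) · (X/Y)

dY/dX = 24·X²
At X = 58: dY/dX = 80736, Y = 1560896

Elasticity = 80736 · (58 / 1560896) = 3

Interpretation: for a small percentage change in X, the percentage change in Y is approximately 3.00 times as large.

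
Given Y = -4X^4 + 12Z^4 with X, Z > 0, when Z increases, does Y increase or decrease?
Y increases

Taking the partial derivative:
∂Y/∂Z = 48Z^3

∂Y/∂Z = 48Z^3 > 0 (assuming positive values)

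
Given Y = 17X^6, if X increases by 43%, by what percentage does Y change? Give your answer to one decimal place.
755.1%

For Y = 17X^6:
If X → X(1 + 0.43)
Then Y → Y · (1 + 0.43)^6
     ≈ Y · 8.5510

Percentage change = ((1 + 0.43)^6 − 1) × 100% ≈ 755.1%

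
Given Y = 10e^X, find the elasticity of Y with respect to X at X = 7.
Elasticity = 7

Elasticity = (dY/dX) · (X/Y)

dY/dX = 10·e^X
At X = 7: dY/dX = 10·e^7, Y = 10·e^7

Elasticity = (10·e^7) · (7 / (10·e^7)) = 7

Interpretation: for a small percentage change in X, the percentage change in Y is approximately 7.00 times as large.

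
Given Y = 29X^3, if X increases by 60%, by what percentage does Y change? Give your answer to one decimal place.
309.6%

For Y = 29X^3:
If X → X(1 + 0.6)
Then Y → Y · (1 + 0.6)^3
     = Y · 4.0960

Percentage change = ((1 + 0.6)^3 − 1) × 100% = 309.6%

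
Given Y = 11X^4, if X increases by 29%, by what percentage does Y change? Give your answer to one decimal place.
176.9%

For Y = 11X^4:
If X → X(1 + 0.29)
Then Y → Y · (1 + 0.29)^4
     ≈ Y · 2.7692

Percentage change = ((1 + 0.29)^4 − 1) × 100% ≈ 176.9%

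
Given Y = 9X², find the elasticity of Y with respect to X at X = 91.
Elasticity = 2

Elasticity = (dY/dX) · (X/Y)

dY/dX = 18·X
At X = 91: dY/dX = 1638, Y = 74529

Elasticity = 1638 · (91 / 74529) = 2

Interpretation: for a small percentage change in X, the percentage change in Y is approximately 2.00 times as large.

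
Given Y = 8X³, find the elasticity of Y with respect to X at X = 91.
Elasticity = 3

Elasticity = (dY/dX) · (X/Y)

dY/dX = 24·X²
At X = 91: dY/dX = 198744, Y = 6028568

Elasticity = 198744 · (91 / 6028568) = 3

Interpretation: for a small percentage change in X, the percentage change in Y is approximately 3.00 times as large.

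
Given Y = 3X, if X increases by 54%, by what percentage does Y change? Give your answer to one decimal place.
54.0%

For Y = 3X:
If X → X(1 + 0.54)
Then Y → Y · (1 + 0.54)^1
     = Y · 1.5400

Percentage change = ((1 + 0.54)^1 − 1) × 100% = 54.0%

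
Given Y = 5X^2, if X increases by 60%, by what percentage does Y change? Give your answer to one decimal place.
156.0%

For Y = 5X^2:
If X → X(1 + 0.6)
Then Y → Y · (1 + 0.6)^2
     = Y · 2.5600

Percentage change = ((1 + 0.6)^2 − 1) × 100% = 156.0%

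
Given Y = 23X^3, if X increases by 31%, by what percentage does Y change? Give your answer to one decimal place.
124.8%

For Y = 23X^3:
If X → X(1 + 0.31)
Then Y → Y · (1 + 0.31)^3
     ≈ Y · 2.2481

Percentage change = ((1 + 0.31)^3 − 1) × 100% ≈ 124.8%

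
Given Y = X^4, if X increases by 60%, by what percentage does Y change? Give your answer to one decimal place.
555.4%

For Y = X^4:
If X → X(1 + 0.6)
Then Y → Y · (1 + 0.6)^4
     = Y · 6.5536

Percentage change = ((1 + 0.6)^4 − 1) × 100% ≈ 555.4%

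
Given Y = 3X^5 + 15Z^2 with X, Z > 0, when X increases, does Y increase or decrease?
Y increases

Taking the partial derivative:
∂Y/∂X = 15X^4

∂Y/∂X = 15X^4 > 0 (assuming positive values)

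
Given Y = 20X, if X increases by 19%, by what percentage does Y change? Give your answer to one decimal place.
19.0%

For Y = 20X:
If X → X(1 + 0.19)
Then Y → Y · (1 + 0.19)^1
     = Y · 1.1900

Percentage change = ((1 + 0.19)^1 − 1) × 100% = 19.0%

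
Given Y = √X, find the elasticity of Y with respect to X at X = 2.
Elasticity = 1/2

Elasticity = (dY/dX) · (X/Y)

dY/dX = 1/(2·√X)
At X = 2: dY/dX = √2/4, Y = √2

Elasticity = (√2/4) · (2 / (√2)) = 1/2

Interpretation: for a small percentage change in X, the percentage change in Y is approximately 0.50 times as large.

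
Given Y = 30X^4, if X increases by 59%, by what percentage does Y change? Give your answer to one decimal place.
539.1%

For Y = 30X^4:
If X → X(1 + 0.59)
Then Y → Y · (1 + 0.59)^4
     ≈ Y · 6.3913

Percentage change = ((1 + 0.59)^4 − 1) × 100% ≈ 539.1%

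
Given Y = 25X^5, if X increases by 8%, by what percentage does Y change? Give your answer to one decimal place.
46.9%

For Y = 25X^5:
If X → X(1 + 0.08)
Then Y → Y · (1 + 0.08)^5
     ≈ Y · 1.4693

Percentage change = ((1 + 0.08)^5 − 1) × 100% ≈ 46.9%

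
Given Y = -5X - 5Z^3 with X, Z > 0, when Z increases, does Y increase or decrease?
Y decreases

Taking the partial derivative:
∂Y/∂Z = -15Z^2

∂Y/∂Z = -15Z^2 < 0 (assuming positive values)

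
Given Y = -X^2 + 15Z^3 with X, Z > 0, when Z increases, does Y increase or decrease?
Y increases

Taking the partial derivative:
∂Y/∂Z = 45Z^2

∂Y/∂Z = 45Z^2 > 0 (assuming positive values)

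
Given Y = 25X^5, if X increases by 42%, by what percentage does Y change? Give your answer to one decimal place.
477.4%

For Y = 25X^5:
If X → X(1 + 0.42)
Then Y → Y · (1 + 0.42)^5
     ≈ Y · 5.7735

Percentage change = ((1 + 0.42)^5 − 1) × 100% ≈ 477.4%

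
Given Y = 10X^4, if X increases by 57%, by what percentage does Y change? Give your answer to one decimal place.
507.6%

For Y = 10X^4:
If X → X(1 + 0.57)
Then Y → Y · (1 + 0.57)^4
     ≈ Y · 6.0757

Percentage change = ((1 + 0.57)^4 − 1) × 100% ≈ 507.6%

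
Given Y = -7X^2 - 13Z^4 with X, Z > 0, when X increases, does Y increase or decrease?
Y decreases

Taking the partial derivative:
∂Y/∂X = -14X

∂Y/∂X = -14X < 0 (assuming positive values)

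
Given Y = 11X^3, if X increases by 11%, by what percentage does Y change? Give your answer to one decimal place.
36.8%

For Y = 11X^3:
If X → X(1 + 0.11)
Then Y → Y · (1 + 0.11)^3
     ≈ Y · 1.3676

Percentage change = ((1 + 0.11)^3 − 1) × 100% ≈ 36.8%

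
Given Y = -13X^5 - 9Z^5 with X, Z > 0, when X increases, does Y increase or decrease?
Y decreases

Taking the partial derivative:
∂Y/∂X = -65X^4

∂Y/∂X = -65X^4 < 0 (assuming positive values)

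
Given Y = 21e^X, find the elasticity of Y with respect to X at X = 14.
Elasticity = 14

Elasticity = (dY/dX) · (X/Y)

dY/dX = 21·e^X
At X = 14: dY/dX = 21·e^14, Y = 21·e^14

Elasticity = (21·e^14) · (14 / (21·e^14)) = 14

Interpretation: for a small percentage change in X, the percentage change in Y is approximately 14.00 times as large.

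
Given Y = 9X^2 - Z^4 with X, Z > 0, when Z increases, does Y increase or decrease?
Y decreases

Taking the partial derivative:
∂Y/∂Z = -4Z^3

∂Y/∂Z = -4Z^3 < 0 (assuming positive values)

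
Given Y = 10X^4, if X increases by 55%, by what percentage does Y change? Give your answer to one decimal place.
477.2%

For Y = 10X^4:
If X → X(1 + 0.55)
Then Y → Y · (1 + 0.55)^4
     ≈ Y · 5.7720

Percentage change = ((1 + 0.55)^4 − 1) × 100% ≈ 477.2%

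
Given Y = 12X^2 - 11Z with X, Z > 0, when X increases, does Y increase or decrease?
Y increases

Taking the partial derivative:
∂Y/∂X = 24X

∂Y/∂X = 24X > 0 (assuming positive values)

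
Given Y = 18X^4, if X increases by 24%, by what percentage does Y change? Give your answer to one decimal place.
136.4%

For Y = 18X^4:
If X → X(1 + 0.24)
Then Y → Y · (1 + 0.24)^4
     ≈ Y · 2.3642

Percentage change = ((1 + 0.24)^4 − 1) × 100% ≈ 136.4%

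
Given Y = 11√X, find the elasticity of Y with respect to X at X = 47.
Elasticity = 1/2

Elasticity = (dY/dX) · (X/Y)

dY/dX = 11/(2·√X)
At X = 47: dY/dX = 11·√47/94, Y = 11·√47

Elasticity = (11·√47/94) · (47 / (11·√47)) = 1/2

Interpretation: for a small percentage change in X, the percentage change in Y is approximately 0.50 times as large.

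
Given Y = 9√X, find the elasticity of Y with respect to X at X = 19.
Elasticity = 1/2

Elasticity = (dY/dX) · (X/Y)

dY/dX = 9/(2·√X)
At X = 19: dY/dX = 9·√19/38, Y = 9·√19

Elasticity = (9·√19/38) · (19 / (9·√19)) = 1/2

Interpretation: for a small percentage change in X, the percentage change in Y is approximately 0.50 times as large.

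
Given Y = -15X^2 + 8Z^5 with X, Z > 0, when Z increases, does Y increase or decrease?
Y increases

Taking the partial derivative:
∂Y/∂Z = 40Z^4

∂Y/∂Z = 40Z^4 > 0 (assuming positive values)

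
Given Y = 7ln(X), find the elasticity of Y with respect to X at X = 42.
Elasticity = 1/ln(42) ≈ 0.2675

Elasticity = (dY/dX) · (X/Y)

dY/dX = 7/X
At X = 42: dY/dX = 1/6, Y = 7·ln(42)

Elasticity = (1/6) · (42 / (7·ln(42))) = 1/ln(42) ≈ 0.2675

Interpretation: for a small percentage change in X, the percentage change in Y is approximately 0.27 times as large.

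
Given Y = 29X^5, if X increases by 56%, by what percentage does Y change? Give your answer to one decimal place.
823.9%

For Y = 29X^5:
If X → X(1 + 0.56)
Then Y → Y · (1 + 0.56)^5
     ≈ Y · 9.2390

Percentage change = ((1 + 0.56)^5 − 1) × 100% ≈ 823.9%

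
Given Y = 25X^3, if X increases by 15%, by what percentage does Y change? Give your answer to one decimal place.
52.1%

For Y = 25X^3:
If X → X(1 + 0.15)
Then Y → Y · (1 + 0.15)^3
     ≈ Y · 1.5209

Percentage change = ((1 + 0.15)^3 − 1) × 100% ≈ 52.1%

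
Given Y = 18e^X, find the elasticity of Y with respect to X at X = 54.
Elasticity = 54

Elasticity = (dY/dX) · (X/Y)

dY/dX = 18·e^X
At X = 54: dY/dX = 18·e^54, Y = 18·e^54

Elasticity = (18·e^54) · (54 / (18·e^54)) = 54

Interpretation: for a small percentage change in X, the percentage change in Y is approximately 54.00 times as large.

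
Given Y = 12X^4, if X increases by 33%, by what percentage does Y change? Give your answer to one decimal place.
212.9%

For Y = 12X^4:
If X → X(1 + 0.33)
Then Y → Y · (1 + 0.33)^4
     ≈ Y · 3.1290

Percentage change = ((1 + 0.33)^4 − 1) × 100% ≈ 212.9%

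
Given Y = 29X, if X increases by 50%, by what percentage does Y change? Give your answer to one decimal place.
50.0%

For Y = 29X:
If X → X(1 + 0.5)
Then Y → Y · (1 + 0.5)^1
     = Y · 1.5000

Percentage change = ((1 + 0.5)^1 − 1) × 100% = 50.0%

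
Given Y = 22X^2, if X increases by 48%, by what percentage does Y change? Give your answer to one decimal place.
119.0%

For Y = 22X^2:
If X → X(1 + 0.48)
Then Y → Y · (1 + 0.48)^2
     = Y · 2.1904

Percentage change = ((1 + 0.48)^2 − 1) × 100% ≈ 119.0%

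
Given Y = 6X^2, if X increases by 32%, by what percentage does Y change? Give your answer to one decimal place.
74.2%

For Y = 6X^2:
If X → X(1 + 0.32)
Then Y → Y · (1 + 0.32)^2
     = Y · 1.7424

Percentage change = ((1 + 0.32)^2 − 1) × 100% ≈ 74.2%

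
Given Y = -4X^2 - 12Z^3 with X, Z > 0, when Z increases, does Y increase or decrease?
Y decreases

Taking the partial derivative:
∂Y/∂Z = -36Z^2

∂Y/∂Z = -36Z^2 < 0 (assuming positive values)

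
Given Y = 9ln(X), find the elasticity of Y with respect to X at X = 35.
Elasticity = 1/ln(35) ≈ 0.2813

Elasticity = (dY/dX) · (X/Y)

dY/dX = 9/X
At X = 35: dY/dX = 9/35, Y = 9·ln(35)

Elasticity = (9/35) · (35 / (9·ln(35))) = 1/ln(35) ≈ 0.2813

Interpretation: for a small percentage change in X, the percentage change in Y is approximately 0.28 times as large.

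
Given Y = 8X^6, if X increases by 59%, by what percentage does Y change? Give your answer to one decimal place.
1515.8%

For Y = 8X^6:
If X → X(1 + 0.59)
Then Y → Y · (1 + 0.59)^6
     ≈ Y · 16.1578

Percentage change = ((1 + 0.59)^6 − 1) × 100% ≈ 1515.8%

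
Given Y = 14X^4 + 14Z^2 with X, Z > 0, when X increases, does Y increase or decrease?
Y increases

Taking the partial derivative:
∂Y/∂X = 56X^3

∂Y/∂X = 56X^3 > 0 (assuming positive values)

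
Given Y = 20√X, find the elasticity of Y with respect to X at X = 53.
Elasticity = 1/2

Elasticity = (dY/dX) · (X/Y)

dY/dX = 10/√X
At X = 53: dY/dX = 10·√53/53, Y = 20·√53

Elasticity = (10·√53/53) · (53 / (20·√53)) = 1/2

Interpretation: for a small percentage change in X, the percentage change in Y is approximately 0.50 times as large.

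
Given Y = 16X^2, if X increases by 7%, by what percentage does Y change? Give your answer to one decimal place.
14.5%

For Y = 16X^2:
If X → X(1 + 0.07)
Then Y → Y · (1 + 0.07)^2
     = Y · 1.1449

Percentage change = ((1 + 0.07)^2 − 1) × 100% ≈ 14.5%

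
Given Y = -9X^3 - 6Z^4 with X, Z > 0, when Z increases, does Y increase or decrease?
Y decreases

Taking the partial derivative:
∂Y/∂Z = -24Z^3

∂Y/∂Z = -24Z^3 < 0 (assuming positive values)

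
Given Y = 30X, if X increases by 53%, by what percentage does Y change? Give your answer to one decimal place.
53.0%

For Y = 30X:
If X → X(1 + 0.53)
Then Y → Y · (1 + 0.53)^1
     = Y · 1.5300

Percentage change = ((1 + 0.53)^1 − 1) × 100% = 53.0%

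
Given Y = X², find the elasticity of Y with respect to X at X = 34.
Elasticity = 2

Elasticity = (dY/dX) · (X/Y)

dY/dX = 2·X
At X = 34: dY/dX = 68, Y = 1156

Elasticity = 68 · (34 / 1156) = 2

Interpretation: for a small percentage change in X, the percentage change in Y is approximately 2.00 times as large.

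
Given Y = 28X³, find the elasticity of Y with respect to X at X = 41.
Elasticity = 3

Elasticity = (dY/dX) · (X/Y)

dY/dX = 84·X²
At X = 41: dY/dX = 141204, Y = 1929788

Elasticity = 141204 · (41 / 1929788) = 3

Interpretation: for a small percentage change in X, the percentage change in Y is approximately 3.00 times as large.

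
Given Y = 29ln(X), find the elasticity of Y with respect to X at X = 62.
Elasticity = 1/ln(62) ≈ 0.2423

Elasticity = (dY/dX) · (X/Y)

dY/dX = 29/X
At X = 62: dY/dX = 29/62, Y = 29·ln(62)

Elasticity = (29/62) · (62 / (29·ln(62))) = 1/ln(62) ≈ 0.2423

Interpretation: for a small percentage change in X, the percentage change in Y is approximately 0.24 times as large.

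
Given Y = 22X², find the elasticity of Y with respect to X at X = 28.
Elasticity = 2

Elasticity = (dY/dX) · (X/Y)

dY/dX = 44·X
At X = 28: dY/dX = 1232, Y = 17248

Elasticity = 1232 · (28 / 17248) = 2

Interpretation: for a small percentage change in X, the percentage change in Y is approximately 2.00 times as large.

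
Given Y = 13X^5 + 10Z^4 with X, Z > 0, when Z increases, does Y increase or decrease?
Y increases

Taking the partial derivative:
∂Y/∂Z = 40Z^3

∂Y/∂Z = 40Z^3 > 0 (assuming positive values)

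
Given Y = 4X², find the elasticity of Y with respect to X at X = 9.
Elasticity = 2

Elasticity = (dY/dX) · (X/Y)

dY/dX = 8·X
At X = 9: dY/dX = 72, Y = 324

Elasticity = 72 · (9 / 324) = 2

Interpretation: for a small percentage change in X, the percentage change in Y is approximately 2.00 times as large.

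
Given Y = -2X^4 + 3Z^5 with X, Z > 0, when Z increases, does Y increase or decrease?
Y increases

Taking the partial derivative:
∂Y/∂Z = 15Z^4

∂Y/∂Z = 15Z^4 > 0 (assuming positive values)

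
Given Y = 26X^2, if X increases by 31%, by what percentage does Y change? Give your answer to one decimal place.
71.6%

For Y = 26X^2:
If X → X(1 + 0.31)
Then Y → Y · (1 + 0.31)^2
     = Y · 1.7161

Percentage change = ((1 + 0.31)^2 − 1) × 100% ≈ 71.6%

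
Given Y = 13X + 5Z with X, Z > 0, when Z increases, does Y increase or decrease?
Y increases

Taking the partial derivative:
∂Y/∂Z = 5

∂Y/∂Z = 5 > 0 (assuming positive values)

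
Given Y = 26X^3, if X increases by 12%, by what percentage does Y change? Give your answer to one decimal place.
40.5%

For Y = 26X^3:
If X → X(1 + 0.12)
Then Y → Y · (1 + 0.12)^3
     ≈ Y · 1.4049

Percentage change = ((1 + 0.12)^3 − 1) × 100% ≈ 40.5%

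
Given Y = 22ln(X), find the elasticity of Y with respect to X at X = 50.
Elasticity = 1/ln(50) ≈ 0.2556

Elasticity = (dY/dX) · (X/Y)

dY/dX = 22/X
At X = 50: dY/dX = 11/25, Y = 22·ln(50)

Elasticity = (11/25) · (50 / (22·ln(50))) = 1/ln(50) ≈ 0.2556

Interpretation: for a small percentage change in X, the percentage change in Y is approximately 0.26 times as large.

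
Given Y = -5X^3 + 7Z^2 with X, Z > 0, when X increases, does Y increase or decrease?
Y decreases

Taking the partial derivative:
∂Y/∂X = -15X^2

∂Y/∂X = -15X^2 < 0 (assuming positive values)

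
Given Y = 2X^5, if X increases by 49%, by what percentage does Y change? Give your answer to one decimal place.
634.4%

For Y = 2X^5:
If X → X(1 + 0.49)
Then Y → Y · (1 + 0.49)^5
     ≈ Y · 7.3440

Percentage change = ((1 + 0.49)^5 − 1) × 100% ≈ 634.4%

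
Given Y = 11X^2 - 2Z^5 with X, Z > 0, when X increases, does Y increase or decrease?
Y increases

Taking the partial derivative:
∂Y/∂X = 22X

∂Y/∂X = 22X > 0 (assuming positive values)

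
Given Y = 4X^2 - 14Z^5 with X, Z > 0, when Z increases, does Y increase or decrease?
Y decreases

Taking the partial derivative:
∂Y/∂Z = -70Z^4

∂Y/∂Z = -70Z^4 < 0 (assuming positive values)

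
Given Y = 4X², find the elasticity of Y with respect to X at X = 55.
Elasticity = 2

Elasticity = (dY/dX) · (X/Y)

dY/dX = 8·X
At X = 55: dY/dX = 440, Y = 12100

Elasticity = 440 · (55 / 12100) = 2

Interpretation: for a small percentage change in X, the percentage change in Y is approximately 2.00 times as large.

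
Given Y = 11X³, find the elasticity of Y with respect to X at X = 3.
Elasticity = 3

Elasticity = (dY/dX) · (X/Y)

dY/dX = 33·X²
At X = 3: dY/dX = 297, Y = 297

Elasticity = 297 · (3 / 297) = 3

Interpretation: for a small percentage change in X, the percentage change in Y is approximately 3.00 times as large.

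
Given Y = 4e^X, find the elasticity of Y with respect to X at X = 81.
Elasticity = 81

Elasticity = (dY/dX) · (X/Y)

dY/dX = 4·e^X
At X = 81: dY/dX = 4·e^81, Y = 4·e^81

Elasticity = (4·e^81) · (81 / (4·e^81)) = 81

Interpretation: for a small percentage change in X, the percentage change in Y is approximately 81.00 times as large.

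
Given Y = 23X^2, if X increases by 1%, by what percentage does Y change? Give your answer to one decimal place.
2.0%

For Y = 23X^2:
If X → X(1 + 0.01)
Then Y → Y · (1 + 0.01)^2
     = Y · 1.0201

Percentage change = ((1 + 0.01)^2 − 1) × 100% ≈ 2.0%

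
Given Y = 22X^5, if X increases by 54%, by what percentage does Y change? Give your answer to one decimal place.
766.2%

For Y = 22X^5:
If X → X(1 + 0.54)
Then Y → Y · (1 + 0.54)^5
     ≈ Y · 8.6617

Percentage change = ((1 + 0.54)^5 − 1) × 100% ≈ 766.2%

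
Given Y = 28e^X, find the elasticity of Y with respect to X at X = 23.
Elasticity = 23

Elasticity = (dY/dX) · (X/Y)

dY/dX = 28·e^X
At X = 23: dY/dX = 28·e^23, Y = 28·e^23

Elasticity = (28·e^23) · (23 / (28·e^23)) = 23

Interpretation: for a small percentage change in X, the percentage change in Y is approximately 23.00 times as large.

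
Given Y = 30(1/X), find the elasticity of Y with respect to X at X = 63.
Elasticity = -1

Elasticity = (dY/dX) · (X/Y)

dY/dX = -30/X²
At X = 63: dY/dX = -10/1323, Y = 10/21

Elasticity = (-10/1323) · (63 / (10/21)) = -1

Interpretation: for a small percentage change in X, the percentage change in Y is approximately -1.00 times as large.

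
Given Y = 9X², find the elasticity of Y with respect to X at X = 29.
Elasticity = 2

Elasticity = (dY/dX) · (X/Y)

dY/dX = 18·X
At X = 29: dY/dX = 522, Y = 7569

Elasticity = 522 · (29 / 7569) = 2

Interpretation: for a small percentage change in X, the percentage change in Y is approximately 2.00 times as large.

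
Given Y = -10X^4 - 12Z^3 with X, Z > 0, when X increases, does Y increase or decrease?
Y decreases

Taking the partial derivative:
∂Y/∂X = -40X^3

∂Y/∂X = -40X^3 < 0 (assuming positive values)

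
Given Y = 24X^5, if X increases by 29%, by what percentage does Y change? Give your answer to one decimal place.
257.2%

For Y = 24X^5:
If X → X(1 + 0.29)
Then Y → Y · (1 + 0.29)^5
     ≈ Y · 3.5723

Percentage change = ((1 + 0.29)^5 − 1) × 100% ≈ 257.2%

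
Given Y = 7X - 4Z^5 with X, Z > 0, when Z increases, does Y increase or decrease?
Y decreases

Taking the partial derivative:
∂Y/∂Z = -20Z^4

∂Y/∂Z = -20Z^4 < 0 (assuming positive values)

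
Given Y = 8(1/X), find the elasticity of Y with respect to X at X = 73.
Elasticity = -1

Elasticity = (dY/dX) · (X/Y)

dY/dX = -8/X²
At X = 73: dY/dX = -8/5329, Y = 8/73

Elasticity = (-8/5329) · (73 / (8/73)) = -1

Interpretation: for a small percentage change in X, the percentage change in Y is approximately -1.00 times as large.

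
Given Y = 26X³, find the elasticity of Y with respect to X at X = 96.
Elasticity = 3

Elasticity = (dY/dX) · (X/Y)

dY/dX = 78·X²
At X = 96: dY/dX = 718848, Y = 23003136

Elasticity = 718848 · (96 / 23003136) = 3

Interpretation: for a small percentage change in X, the percentage change in Y is approximately 3.00 times as large.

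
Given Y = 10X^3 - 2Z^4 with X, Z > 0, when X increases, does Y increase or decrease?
Y increases

Taking the partial derivative:
∂Y/∂X = 30X^2

∂Y/∂X = 30X^2 > 0 (assuming positive values)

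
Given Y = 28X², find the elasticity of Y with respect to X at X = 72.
Elasticity = 2

Elasticity = (dY/dX) · (X/Y)

dY/dX = 56·X
At X = 72: dY/dX = 4032, Y = 145152

Elasticity = 4032 · (72 / 145152) = 2

Interpretation: for a small percentage change in X, the percentage change in Y is approximately 2.00 times as large.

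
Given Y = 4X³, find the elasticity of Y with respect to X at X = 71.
Elasticity = 3

Elasticity = (dY/dX) · (X/Y)

dY/dX = 12·X²
At X = 71: dY/dX = 60492, Y = 1431644

Elasticity = 60492 · (71 / 1431644) = 3

Interpretation: for a small percentage change in X, the percentage change in Y is approximately 3.00 times as large.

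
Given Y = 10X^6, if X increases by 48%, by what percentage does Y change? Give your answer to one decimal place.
950.9%

For Y = 10X^6:
If X → X(1 + 0.48)
Then Y → Y · (1 + 0.48)^6
     ≈ Y · 10.5092

Percentage change = ((1 + 0.48)^6 − 1) × 100% ≈ 950.9%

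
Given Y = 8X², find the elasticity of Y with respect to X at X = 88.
Elasticity = 2

Elasticity = (dY/dX) · (X/Y)

dY/dX = 16·X
At X = 88: dY/dX = 1408, Y = 61952

Elasticity = 1408 · (88 / 61952) = 2

Interpretation: for a small percentage change in X, the percentage change in Y is approximately 2.00 times as large.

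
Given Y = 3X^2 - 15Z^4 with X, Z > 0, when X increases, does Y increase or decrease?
Y increases

Taking the partial derivative:
∂Y/∂X = 6X

∂Y/∂X = 6X > 0 (assuming positive values)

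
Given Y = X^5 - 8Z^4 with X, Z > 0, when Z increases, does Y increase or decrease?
Y decreases

Taking the partial derivative:
∂Y/∂Z = -32Z^3

∂Y/∂Z = -32Z^3 < 0 (assuming positive values)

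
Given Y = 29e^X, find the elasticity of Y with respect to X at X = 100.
Elasticity = 100

Elasticity = (dY/dX) · (X/Y)

dY/dX = 29·e^X
At X = 100: dY/dX = 29·e^100, Y = 29·e^100

Elasticity = (29·e^100) · (100 / (29·e^100)) = 100

Interpretation: for a small percentage change in X, the percentage change in Y is approximately 100.00 times as large.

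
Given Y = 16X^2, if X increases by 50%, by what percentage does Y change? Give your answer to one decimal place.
125.0%

For Y = 16X^2:
If X → X(1 + 0.5)
Then Y → Y · (1 + 0.5)^2
     = Y · 2.2500

Percentage change = ((1 + 0.5)^2 − 1) × 100% = 125.0%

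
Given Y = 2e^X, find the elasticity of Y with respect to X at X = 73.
Elasticity = 73

Elasticity = (dY/dX) · (X/Y)

dY/dX = 2·e^X
At X = 73: dY/dX = 2·e^73, Y = 2·e^73

Elasticity = (2·e^73) · (73 / (2·e^73)) = 73

Interpretation: for a small percentage change in X, the percentage change in Y is approximately 73.00 times as large.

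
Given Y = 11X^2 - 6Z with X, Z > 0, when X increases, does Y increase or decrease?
Y increases

Taking the partial derivative:
∂Y/∂X = 22X

∂Y/∂X = 22X > 0 (assuming positive values)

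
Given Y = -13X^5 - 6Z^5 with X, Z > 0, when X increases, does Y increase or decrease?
Y decreases

Taking the partial derivative:
∂Y/∂X = -65X^4

∂Y/∂X = -65X^4 < 0 (assuming positive values)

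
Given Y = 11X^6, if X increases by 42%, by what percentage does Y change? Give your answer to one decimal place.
719.8%

For Y = 11X^6:
If X → X(1 + 0.42)
Then Y → Y · (1 + 0.42)^6
     ≈ Y · 8.1984

Percentage change = ((1 + 0.42)^6 − 1) × 100% ≈ 719.8%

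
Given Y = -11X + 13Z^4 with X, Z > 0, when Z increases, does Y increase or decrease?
Y increases

Taking the partial derivative:
∂Y/∂Z = 52Z^3

∂Y/∂Z = 52Z^3 > 0 (assuming positive values)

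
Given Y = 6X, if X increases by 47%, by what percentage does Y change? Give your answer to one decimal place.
47.0%

For Y = 6X:
If X → X(1 + 0.47)
Then Y → Y · (1 + 0.47)^1
     = Y · 1.4700

Percentage change = ((1 + 0.47)^1 − 1) × 100% = 47.0%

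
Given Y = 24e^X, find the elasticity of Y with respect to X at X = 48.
Elasticity = 48

Elasticity = (dY/dX) · (X/Y)

dY/dX = 24·e^X
At X = 48: dY/dX = 24·e^48, Y = 24·e^48

Elasticity = (24·e^48) · (48 / (24·e^48)) = 48

Interpretation: for a small percentage change in X, the percentage change in Y is approximately 48.00 times as large.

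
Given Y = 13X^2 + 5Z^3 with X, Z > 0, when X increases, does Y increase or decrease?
Y increases

Taking the partial derivative:
∂Y/∂X = 26X

∂Y/∂X = 26X > 0 (assuming positive values)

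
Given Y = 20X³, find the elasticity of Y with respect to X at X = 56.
Elasticity = 3

Elasticity = (dY/dX) · (X/Y)

dY/dX = 60·X²
At X = 56: dY/dX = 188160, Y = 3512320

Elasticity = 188160 · (56 / 3512320) = 3

Interpretation: for a small percentage change in X, the percentage change in Y is approximately 3.00 times as large.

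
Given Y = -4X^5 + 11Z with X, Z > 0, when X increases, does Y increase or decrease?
Y decreases

Taking the partial derivative:
∂Y/∂X = -20X^4

∂Y/∂X = -20X^4 < 0 (assuming positive values)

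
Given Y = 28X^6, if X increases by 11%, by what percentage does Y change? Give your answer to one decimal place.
87.0%

For Y = 28X^6:
If X → X(1 + 0.11)
Then Y → Y · (1 + 0.11)^6
     ≈ Y · 1.8704

Percentage change = ((1 + 0.11)^6 − 1) × 100% ≈ 87.0%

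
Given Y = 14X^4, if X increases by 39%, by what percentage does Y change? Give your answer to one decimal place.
273.3%

For Y = 14X^4:
If X → X(1 + 0.39)
Then Y → Y · (1 + 0.39)^4
     ≈ Y · 3.7330

Percentage change = ((1 + 0.39)^4 − 1) × 100% ≈ 273.3%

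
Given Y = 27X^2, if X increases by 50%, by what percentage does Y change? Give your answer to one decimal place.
125.0%

For Y = 27X^2:
If X → X(1 + 0.5)
Then Y → Y · (1 + 0.5)^2
     = Y · 2.2500

Percentage change = ((1 + 0.5)^2 − 1) × 100% = 125.0%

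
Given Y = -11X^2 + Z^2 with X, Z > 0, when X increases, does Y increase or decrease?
Y decreases

Taking the partial derivative:
∂Y/∂X = -22X

∂Y/∂X = -22X < 0 (assuming positive values)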